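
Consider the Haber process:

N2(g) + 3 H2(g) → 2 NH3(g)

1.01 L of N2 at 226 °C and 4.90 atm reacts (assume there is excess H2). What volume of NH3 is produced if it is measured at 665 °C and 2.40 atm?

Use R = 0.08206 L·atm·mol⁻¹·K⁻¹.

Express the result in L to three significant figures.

7.75 L

n(N2) = PV/RT = (4.90 × 1.01) / (0.08206 × 499.15) = 0.1208 mol
n(NH3) = (2/1) × 0.1208 = 0.2416 mol
V = nRT/P = 0.2416 × 0.08206 × 938.15 / 2.40 = 7.750 L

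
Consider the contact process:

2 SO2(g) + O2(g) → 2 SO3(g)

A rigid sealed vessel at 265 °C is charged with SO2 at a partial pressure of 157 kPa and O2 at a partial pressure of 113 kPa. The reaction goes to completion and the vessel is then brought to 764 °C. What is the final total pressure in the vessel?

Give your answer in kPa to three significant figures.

369 kPa

Because the vessel is rigid and T is held at 265 °C, work the stoichiometry in partial pressures (P_i = n_iRT/V).
P(O2) required for 157 kPa of SO2 = (1/2) × 157 = 78.50 kPa; available 113 kPa, so SO2 is limiting.
P(O2) remaining = 113 − (1/2) × 157 = 34.50 kPa
P(gaseous products) = (2)/2 × 157 = 157.0 kPa
P_total at 265 °C = 34.50 + 157.0 = 191.5 kPa
Scaling to 764 °C: P = 191.5 × 1037.15/538.15 = 369.1 kPa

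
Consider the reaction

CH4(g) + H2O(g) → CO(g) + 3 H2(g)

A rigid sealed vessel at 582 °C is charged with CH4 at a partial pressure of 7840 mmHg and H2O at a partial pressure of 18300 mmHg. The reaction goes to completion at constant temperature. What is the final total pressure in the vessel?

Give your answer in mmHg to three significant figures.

41800 mmHg

At constant V, partial pressures at 582 °C are proportional to moles, so apply stoichiometry directly to pressures.
P(H2O) required for 7840 mmHg of CH4 = (1/1) × 7840 = 7840 mmHg; available 18300 mmHg, so CH4 is limiting.
P(H2O) remaining = 18300 − (1/1) × 7840 = 10460 mmHg
P(gaseous products) = (1+3)/1 × 7840 = 31360 mmHg
P_total at 582 °C = 10460 + 31360 = 41820 mmHg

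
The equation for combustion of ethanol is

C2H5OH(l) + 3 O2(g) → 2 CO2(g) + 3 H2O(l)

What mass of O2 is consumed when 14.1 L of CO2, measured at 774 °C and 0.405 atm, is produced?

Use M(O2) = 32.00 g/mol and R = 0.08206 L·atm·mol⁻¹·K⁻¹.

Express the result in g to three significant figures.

3.19 g

n(CO2) = PV/RT = (0.405 × 14.1) / (0.08206 × 1047.15) = 0.06646 mol
n(O2) = (3/2) × 0.06646 = 0.09969 mol
m(O2) = 0.09969 × 32.00 = 3.190 g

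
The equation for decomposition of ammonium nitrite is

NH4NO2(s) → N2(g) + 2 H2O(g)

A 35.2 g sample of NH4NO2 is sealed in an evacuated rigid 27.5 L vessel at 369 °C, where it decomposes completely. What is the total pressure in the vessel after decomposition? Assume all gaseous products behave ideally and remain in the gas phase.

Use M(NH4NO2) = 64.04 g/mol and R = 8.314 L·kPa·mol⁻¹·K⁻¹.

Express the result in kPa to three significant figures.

n(NH4NO2) = 35.2 / 64.04 = 0.5497 mol
n(gas produced) = (3/1) × 0.5497 = 1.649 mol
P = nRT/V = 1.649 × 8.314 × 642.15 / 27.5 = 320.1 kPa

320 kPa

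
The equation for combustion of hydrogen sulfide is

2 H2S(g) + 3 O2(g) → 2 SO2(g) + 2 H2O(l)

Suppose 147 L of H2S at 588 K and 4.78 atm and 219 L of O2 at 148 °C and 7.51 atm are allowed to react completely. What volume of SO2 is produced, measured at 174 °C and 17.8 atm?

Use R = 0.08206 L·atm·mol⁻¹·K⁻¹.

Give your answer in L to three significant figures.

30.0 L

n(H2S) = PV/RT = (4.78 × 147) / (0.08206 × 588) = 14.56 mol
n(O2) = PV/RT = (7.51 × 219) / (0.08206 × 421.15) = 47.59 mol
For 14.56 mol H2S, stoichiometry requires (3/2) × 14.56 = 21.84 mol O2; 47.59 mol is available, so H2S is limiting.
n(SO2) = (2/2) × 14.56 = 14.56 mol
V(SO2) = nRT/P = 14.56 × 0.08206 × 447.15 / 17.8 = 30.01 L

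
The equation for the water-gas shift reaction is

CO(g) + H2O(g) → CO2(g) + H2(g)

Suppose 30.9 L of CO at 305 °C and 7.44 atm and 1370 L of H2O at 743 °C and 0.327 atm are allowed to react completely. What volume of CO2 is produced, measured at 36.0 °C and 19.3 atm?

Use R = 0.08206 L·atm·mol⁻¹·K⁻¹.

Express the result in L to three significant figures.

6.37 L

n(CO) = PV/RT = (7.44 × 30.9) / (0.08206 × 578.15) = 4.846 mol
n(H2O) = PV/RT = (0.327 × 1370) / (0.08206 × 1016.15) = 5.373 mol
For 4.846 mol CO, stoichiometry requires (1/1) × 4.846 = 4.846 mol H2O; 5.373 mol is available, so CO is limiting.
n(CO2) = (1/1) × 4.846 = 4.846 mol
V(CO2) = nRT/P = 4.846 × 0.08206 × 309.15 / 19.3 = 6.370 L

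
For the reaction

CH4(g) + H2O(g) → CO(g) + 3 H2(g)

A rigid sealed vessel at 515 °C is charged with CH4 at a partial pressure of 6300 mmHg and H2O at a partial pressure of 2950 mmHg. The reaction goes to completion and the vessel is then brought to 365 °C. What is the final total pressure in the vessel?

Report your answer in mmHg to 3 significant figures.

12300 mmHg

Because the vessel is rigid and T is held at 515 °C, work the stoichiometry in partial pressures (P_i = n_iRT/V).
P(H2O) required for 6300 mmHg of CH4 = (1/1) × 6300 = 6300 mmHg; available 2950 mmHg, so H2O is limiting.
P(CH4) remaining = 6300 − (1/1) × 2950 = 3350 mmHg
P(gaseous products) = (1+3)/1 × 2950 = 11800 mmHg
P_total at 515 °C = 3350 + 11800 = 15150 mmHg
Scaling to 365 °C: P = 15150 × 638.15/788.15 = 12270 mmHg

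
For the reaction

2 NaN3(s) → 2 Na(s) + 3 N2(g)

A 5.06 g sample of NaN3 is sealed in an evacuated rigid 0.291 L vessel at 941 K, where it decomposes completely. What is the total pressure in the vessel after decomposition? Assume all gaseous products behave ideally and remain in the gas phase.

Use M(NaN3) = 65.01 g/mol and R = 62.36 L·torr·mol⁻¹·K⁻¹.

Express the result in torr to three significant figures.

n(NaN3) = 5.06 / 65.01 = 0.07783 mol
n(gas produced) = (3/2) × 0.07783 = 0.1167 mol
P = nRT/V = 0.1167 × 62.36 × 941 / 0.291 = 23530 torr

23500 torr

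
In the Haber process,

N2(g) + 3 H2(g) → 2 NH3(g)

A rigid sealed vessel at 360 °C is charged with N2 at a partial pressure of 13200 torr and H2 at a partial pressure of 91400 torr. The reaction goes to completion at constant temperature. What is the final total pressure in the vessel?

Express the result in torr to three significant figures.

At constant V, partial pressures at 360 °C are proportional to moles, so apply stoichiometry directly to pressures.
P(H2) required for 13200 torr of N2 = (3/1) × 13200 = 39600 torr; available 91400 torr, so N2 is limiting.
P(H2) remaining = 91400 − (3/1) × 13200 = 51800 torr
P(gaseous products) = (2)/1 × 13200 = 26400 torr
P_total at 360 °C = 51800 + 26400 = 78200 torr

78200 torr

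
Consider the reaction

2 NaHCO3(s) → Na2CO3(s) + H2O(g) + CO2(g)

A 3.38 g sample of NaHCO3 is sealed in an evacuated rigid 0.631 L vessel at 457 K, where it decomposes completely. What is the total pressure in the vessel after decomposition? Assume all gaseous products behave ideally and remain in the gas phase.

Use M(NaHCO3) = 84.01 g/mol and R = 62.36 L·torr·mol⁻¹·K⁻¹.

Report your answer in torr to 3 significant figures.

1820 torr

n(NaHCO3) = 3.38 / 84.01 = 0.04023 mol
n(gas produced) = (2/2) × 0.04023 = 0.04023 mol
P = nRT/V = 0.04023 × 62.36 × 457 / 0.631 = 1817 torr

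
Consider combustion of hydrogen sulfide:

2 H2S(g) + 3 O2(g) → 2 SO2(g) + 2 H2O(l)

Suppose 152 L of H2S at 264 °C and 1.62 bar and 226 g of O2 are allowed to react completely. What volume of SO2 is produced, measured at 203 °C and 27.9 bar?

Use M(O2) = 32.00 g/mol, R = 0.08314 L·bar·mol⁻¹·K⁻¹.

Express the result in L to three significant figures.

n(H2S) = PV/RT = (1.62 × 152) / (0.08314 × 537.15) = 5.514 mol
n(O2) = 226 / 32.00 = 7.062 mol
For 5.514 mol H2S, stoichiometry requires (3/2) × 5.514 = 8.271 mol O2; 7.062 mol is available, so O2 is limiting.
n(SO2) = (2/3) × 7.062 = 4.708 mol
V(SO2) = nRT/P = 4.708 × 0.08314 × 476.15 / 27.9 = 6.680 L

6.68 L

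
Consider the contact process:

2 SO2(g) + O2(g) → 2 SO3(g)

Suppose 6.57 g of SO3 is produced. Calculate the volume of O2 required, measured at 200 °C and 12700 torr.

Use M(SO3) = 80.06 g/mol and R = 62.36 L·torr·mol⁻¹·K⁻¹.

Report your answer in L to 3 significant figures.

0.0953 L

n(SO3) = 6.570 / 80.06 = 0.08206 mol
n(O2) = (1/2) × 0.08206 = 0.04103 mol
V = nRT/P = 0.04103 × 62.36 × 473.15 / 12700 = 0.09532 L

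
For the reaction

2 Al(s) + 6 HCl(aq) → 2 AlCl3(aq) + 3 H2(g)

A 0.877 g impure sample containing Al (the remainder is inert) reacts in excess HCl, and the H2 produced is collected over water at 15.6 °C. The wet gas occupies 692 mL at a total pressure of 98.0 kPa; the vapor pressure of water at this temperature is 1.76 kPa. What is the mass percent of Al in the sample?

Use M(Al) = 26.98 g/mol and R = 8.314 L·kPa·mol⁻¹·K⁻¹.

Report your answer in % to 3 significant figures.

P(H2) = 98.0 − 1.76 = 96.24 kPa
n(H2) = PV/RT = (96.24 × 0.6920) / (8.314 × 288.75) = 0.02774 mol
n(Al) = (2/3) × 0.02774 = 0.01849 mol
m(Al) = 0.01849 × 26.98 = 0.4989 g
%Al = 0.4989 / 0.877 × 100 = 56.89%

56.9 %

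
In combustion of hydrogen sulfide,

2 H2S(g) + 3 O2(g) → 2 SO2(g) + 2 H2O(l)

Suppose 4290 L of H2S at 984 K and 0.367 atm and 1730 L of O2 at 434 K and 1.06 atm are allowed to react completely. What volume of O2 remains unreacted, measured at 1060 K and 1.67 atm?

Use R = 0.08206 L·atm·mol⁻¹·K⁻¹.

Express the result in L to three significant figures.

n(H2S) = PV/RT = (0.367 × 4290) / (0.08206 × 984) = 19.50 mol
n(O2) = PV/RT = (1.06 × 1730) / (0.08206 × 434) = 51.49 mol
For 19.50 mol H2S, stoichiometry requires (3/2) × 19.50 = 29.25 mol O2; 51.49 mol is available, so H2S is limiting.
n(O2) consumed = (3/2) × 19.50 = 29.25 mol; remaining = 51.49 − 29.25 = 22.24 mol
V(O2) = nRT/P = 22.24 × 0.08206 × 1060 / 1.67 = 1158 L

1160 L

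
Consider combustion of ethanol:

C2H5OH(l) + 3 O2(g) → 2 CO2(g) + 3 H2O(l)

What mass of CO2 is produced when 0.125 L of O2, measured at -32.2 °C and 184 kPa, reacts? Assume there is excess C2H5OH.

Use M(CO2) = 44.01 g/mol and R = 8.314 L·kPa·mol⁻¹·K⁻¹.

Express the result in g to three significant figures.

n(O2) = PV/RT = (184 × 0.125) / (8.314 × 240.95) = 0.01148 mol
n(CO2) = (2/3) × 0.01148 = 0.007653 mol
m(CO2) = 0.007653 × 44.01 = 0.3368 g

0.337 g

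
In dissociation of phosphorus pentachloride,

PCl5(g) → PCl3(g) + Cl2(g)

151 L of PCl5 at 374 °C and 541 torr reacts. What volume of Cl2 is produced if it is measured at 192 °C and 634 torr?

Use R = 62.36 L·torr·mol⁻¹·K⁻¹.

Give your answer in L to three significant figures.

n(PCl5) = PV/RT = (541 × 151) / (62.36 × 647.15) = 2.024 mol
n(Cl2) = (1/1) × 2.024 = 2.024 mol
V = nRT/P = 2.024 × 62.36 × 465.15 / 634 = 92.60 L

92.6 L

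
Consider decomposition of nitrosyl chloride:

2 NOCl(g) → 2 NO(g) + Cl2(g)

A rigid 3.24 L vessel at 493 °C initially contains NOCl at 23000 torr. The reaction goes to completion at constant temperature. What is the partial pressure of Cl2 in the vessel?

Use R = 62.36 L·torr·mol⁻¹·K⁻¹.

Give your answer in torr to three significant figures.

11500 torr

n(NOCl)₀ = PV/RT = (23000 × 3.24) / (62.36 × 766.15) = 1.560 mol
n(Cl2) = (1/2) × 1.560 = 0.7800 mol
P(Cl2) = nRT/V = 0.7800 × 62.36 × 766.15 / 3.24 = 11500 torr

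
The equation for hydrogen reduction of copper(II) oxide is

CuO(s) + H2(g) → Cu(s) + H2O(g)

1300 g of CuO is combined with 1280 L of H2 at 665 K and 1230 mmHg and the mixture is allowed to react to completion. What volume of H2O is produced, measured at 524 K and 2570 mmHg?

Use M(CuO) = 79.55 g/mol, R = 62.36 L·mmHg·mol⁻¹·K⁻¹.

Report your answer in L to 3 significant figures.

208 L

n(CuO) = 1300 / 79.55 = 16.34 mol
n(H2) = PV/RT = (1230 × 1280) / (62.36 × 665) = 37.97 mol
For 16.34 mol CuO, stoichiometry requires (1/1) × 16.34 = 16.34 mol H2; 37.97 mol is available, so CuO is limiting.
n(H2O) = (1/1) × 16.34 = 16.34 mol
V(H2O) = nRT/P = 16.34 × 62.36 × 524 / 2570 = 207.8 L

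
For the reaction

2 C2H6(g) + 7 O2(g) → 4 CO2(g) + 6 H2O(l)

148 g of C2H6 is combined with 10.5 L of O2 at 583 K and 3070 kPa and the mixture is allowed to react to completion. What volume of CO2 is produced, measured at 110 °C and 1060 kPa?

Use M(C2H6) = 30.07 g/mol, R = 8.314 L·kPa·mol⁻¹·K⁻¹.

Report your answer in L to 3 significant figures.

11.4 L

n(C2H6) = 148 / 30.07 = 4.922 mol
n(O2) = PV/RT = (3070 × 10.5) / (8.314 × 583) = 6.650 mol
For 4.922 mol C2H6, stoichiometry requires (7/2) × 4.922 = 17.23 mol O2; 6.650 mol is available, so O2 is limiting.
n(CO2) = (4/7) × 6.650 = 3.800 mol
V(CO2) = nRT/P = 3.800 × 8.314 × 383.15 / 1060 = 11.42 L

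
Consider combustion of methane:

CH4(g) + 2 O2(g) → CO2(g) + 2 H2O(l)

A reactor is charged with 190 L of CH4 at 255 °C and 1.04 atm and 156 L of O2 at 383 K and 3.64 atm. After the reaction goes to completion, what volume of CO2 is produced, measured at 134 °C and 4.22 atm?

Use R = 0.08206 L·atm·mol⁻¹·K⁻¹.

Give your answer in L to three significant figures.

36.1 L

n(CH4) = PV/RT = (1.04 × 190) / (0.08206 × 528.15) = 4.559 mol
n(O2) = PV/RT = (3.64 × 156) / (0.08206 × 383) = 18.07 mol
For 4.559 mol CH4, stoichiometry requires (2/1) × 4.559 = 9.118 mol O2; 18.07 mol is available, so CH4 is limiting.
n(CO2) = (1/1) × 4.559 = 4.559 mol
V(CO2) = nRT/P = 4.559 × 0.08206 × 407.15 / 4.22 = 36.09 L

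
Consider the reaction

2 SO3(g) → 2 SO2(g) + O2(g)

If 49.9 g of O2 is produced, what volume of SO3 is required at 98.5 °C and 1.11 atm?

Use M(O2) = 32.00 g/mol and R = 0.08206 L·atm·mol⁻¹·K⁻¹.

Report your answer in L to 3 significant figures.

85.7 L

n(O2) = 49.90 / 32.00 = 1.559 mol
n(SO3) = (2/1) × 1.559 = 3.118 mol
V = nRT/P = 3.118 × 0.08206 × 371.65 / 1.11 = 85.67 L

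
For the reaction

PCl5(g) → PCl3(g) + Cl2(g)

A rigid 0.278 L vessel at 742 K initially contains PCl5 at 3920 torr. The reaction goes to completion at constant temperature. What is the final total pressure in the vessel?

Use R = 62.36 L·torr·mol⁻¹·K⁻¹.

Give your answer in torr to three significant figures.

Rigid vessel, constant T ⇒ P scales with total gas moles (1 → 2).
P_final = (2/1) × 3920 = 7840 torr

7840 torr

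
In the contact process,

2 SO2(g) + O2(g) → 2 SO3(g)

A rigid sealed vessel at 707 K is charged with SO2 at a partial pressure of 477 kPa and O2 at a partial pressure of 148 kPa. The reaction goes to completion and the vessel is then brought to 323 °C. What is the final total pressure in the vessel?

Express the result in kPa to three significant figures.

402 kPa

At constant V, partial pressures at 707 K are proportional to moles, so apply stoichiometry directly to pressures.
P(O2) required for 477 kPa of SO2 = (1/2) × 477 = 238.5 kPa; available 148 kPa, so O2 is limiting.
P(SO2) remaining = 477 − (2/1) × 148 = 181.0 kPa
P(gaseous products) = (2)/1 × 148 = 296.0 kPa
P_total at 707 K = 181.0 + 296.0 = 477.0 kPa
Scaling to 323 °C: P = 477.0 × 596.15/707 = 402.2 kPa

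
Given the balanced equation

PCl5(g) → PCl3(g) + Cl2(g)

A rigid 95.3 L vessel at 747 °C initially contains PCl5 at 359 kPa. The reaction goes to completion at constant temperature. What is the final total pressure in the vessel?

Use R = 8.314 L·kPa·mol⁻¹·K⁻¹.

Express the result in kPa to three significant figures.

At constant T and V, P ∝ n(gas): 1 mol gas → 2 mol gas.
P_final = (2/1) × 359 = 718.0 kPa

718 kPa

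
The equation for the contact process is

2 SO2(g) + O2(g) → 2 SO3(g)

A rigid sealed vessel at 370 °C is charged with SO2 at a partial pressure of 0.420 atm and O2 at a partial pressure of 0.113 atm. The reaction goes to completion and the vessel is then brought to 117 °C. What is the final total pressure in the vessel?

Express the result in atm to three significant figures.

0.255 atm

With V and T fixed, P_i ∝ n_i, so the mole ratios apply directly to partial pressures at 370 °C.
P(O2) required for 0.420 atm of SO2 = (1/2) × 0.420 = 0.2100 atm; available 0.113 atm, so O2 is limiting.
P(SO2) remaining = 0.420 − (2/1) × 0.113 = 0.1940 atm
P(gaseous products) = (2)/1 × 0.113 = 0.2260 atm
P_total at 370 °C = 0.1940 + 0.2260 = 0.4200 atm
Scaling to 117 °C: P = 0.4200 × 390.15/643.15 = 0.2548 atm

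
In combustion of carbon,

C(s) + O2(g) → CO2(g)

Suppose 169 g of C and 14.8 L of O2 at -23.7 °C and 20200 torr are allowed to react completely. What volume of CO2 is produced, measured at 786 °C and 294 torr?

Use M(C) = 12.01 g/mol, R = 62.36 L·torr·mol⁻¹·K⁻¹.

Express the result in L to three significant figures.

n(C) = 169 / 12.01 = 14.07 mol
n(O2) = PV/RT = (20200 × 14.8) / (62.36 × 249.45) = 19.22 mol
For 14.07 mol C, stoichiometry requires (1/1) × 14.07 = 14.07 mol O2; 19.22 mol is available, so C is limiting.
n(CO2) = (1/1) × 14.07 = 14.07 mol
V(CO2) = nRT/P = 14.07 × 62.36 × 1059.15 / 294 = 3161 L

3160 L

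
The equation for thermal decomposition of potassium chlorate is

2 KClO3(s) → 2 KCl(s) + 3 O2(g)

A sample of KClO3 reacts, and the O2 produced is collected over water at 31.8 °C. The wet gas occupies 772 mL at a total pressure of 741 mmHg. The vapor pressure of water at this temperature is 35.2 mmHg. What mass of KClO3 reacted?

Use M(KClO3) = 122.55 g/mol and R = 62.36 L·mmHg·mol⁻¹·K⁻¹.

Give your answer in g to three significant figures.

P(O2) = 741 − 35.2 = 705.8 mmHg
n(O2) = PV/RT = (705.8 × 0.7720) / (62.36 × 304.95) = 0.02865 mol
n(KClO3) = (2/3) × 0.02865 = 0.01910 mol
m(KClO3) = 0.01910 × 122.55 = 2.341 g

2.34 g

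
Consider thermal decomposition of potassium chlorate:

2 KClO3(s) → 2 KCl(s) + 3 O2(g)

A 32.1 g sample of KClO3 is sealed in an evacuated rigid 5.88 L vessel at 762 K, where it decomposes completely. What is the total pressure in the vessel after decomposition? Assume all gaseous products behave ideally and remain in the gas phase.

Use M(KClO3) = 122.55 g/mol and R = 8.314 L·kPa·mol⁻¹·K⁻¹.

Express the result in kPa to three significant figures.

n(KClO3) = 32.1 / 122.55 = 0.2619 mol
n(gas produced) = (3/2) × 0.2619 = 0.3929 mol
P = nRT/V = 0.3929 × 8.314 × 762 / 5.88 = 423.3 kPa

423 kPa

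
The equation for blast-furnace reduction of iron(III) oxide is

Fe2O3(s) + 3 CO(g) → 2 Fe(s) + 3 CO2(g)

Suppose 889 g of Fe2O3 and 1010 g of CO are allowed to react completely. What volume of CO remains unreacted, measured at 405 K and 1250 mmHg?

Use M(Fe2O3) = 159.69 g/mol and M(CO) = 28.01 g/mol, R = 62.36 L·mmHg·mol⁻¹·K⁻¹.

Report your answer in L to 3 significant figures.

391 L

n(Fe2O3) = 889 / 159.69 = 5.567 mol
n(CO) = 1010 / 28.01 = 36.06 mol
For 5.567 mol Fe2O3, stoichiometry requires (3/1) × 5.567 = 16.70 mol CO; 36.06 mol is available, so Fe2O3 is limiting.
n(CO) consumed = (3/1) × 5.567 = 16.70 mol; remaining = 36.06 − 16.70 = 19.36 mol
V(CO) = nRT/P = 19.36 × 62.36 × 405 / 1250 = 391.2 L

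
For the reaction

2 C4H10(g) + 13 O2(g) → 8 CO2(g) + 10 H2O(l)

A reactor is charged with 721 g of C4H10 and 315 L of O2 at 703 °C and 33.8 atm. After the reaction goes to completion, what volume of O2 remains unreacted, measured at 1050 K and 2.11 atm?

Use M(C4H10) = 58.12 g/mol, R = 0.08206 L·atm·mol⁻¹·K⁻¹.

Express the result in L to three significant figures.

n(C4H10) = 721 / 58.12 = 12.41 mol
n(O2) = PV/RT = (33.8 × 315) / (0.08206 × 976.15) = 132.9 mol
For 12.41 mol C4H10, stoichiometry requires (13/2) × 12.41 = 80.67 mol O2; 132.9 mol is available, so C4H10 is limiting.
n(O2) consumed = (13/2) × 12.41 = 80.67 mol; remaining = 132.9 − 80.67 = 52.23 mol
V(O2) = nRT/P = 52.23 × 0.08206 × 1050 / 2.11 = 2133 L

2130 L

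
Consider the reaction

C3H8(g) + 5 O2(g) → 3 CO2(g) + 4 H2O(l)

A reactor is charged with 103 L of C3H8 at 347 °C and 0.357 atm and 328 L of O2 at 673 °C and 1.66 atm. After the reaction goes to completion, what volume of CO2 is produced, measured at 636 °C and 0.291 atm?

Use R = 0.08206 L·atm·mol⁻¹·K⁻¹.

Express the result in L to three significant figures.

n(C3H8) = PV/RT = (0.357 × 103) / (0.08206 × 620.15) = 0.7226 mol
n(O2) = PV/RT = (1.66 × 328) / (0.08206 × 946.15) = 7.013 mol
For 0.7226 mol C3H8, stoichiometry requires (5/1) × 0.7226 = 3.613 mol O2; 7.013 mol is available, so C3H8 is limiting.
n(CO2) = (3/1) × 0.7226 = 2.168 mol
V(CO2) = nRT/P = 2.168 × 0.08206 × 909.15 / 0.291 = 555.8 L

556 L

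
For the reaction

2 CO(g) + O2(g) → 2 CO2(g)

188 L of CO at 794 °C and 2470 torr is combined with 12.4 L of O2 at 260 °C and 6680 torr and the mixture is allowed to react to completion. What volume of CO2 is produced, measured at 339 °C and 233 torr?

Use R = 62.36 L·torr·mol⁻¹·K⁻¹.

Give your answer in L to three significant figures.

n(CO) = PV/RT = (2470 × 188) / (62.36 × 1067.15) = 6.978 mol
n(O2) = PV/RT = (6680 × 12.4) / (62.36 × 533.15) = 2.491 mol
For 6.978 mol CO, stoichiometry requires (1/2) × 6.978 = 3.489 mol O2; 2.491 mol is available, so O2 is limiting.
n(CO2) = (2/1) × 2.491 = 4.982 mol
V(CO2) = nRT/P = 4.982 × 62.36 × 612.15 / 233 = 816.2 L

816 L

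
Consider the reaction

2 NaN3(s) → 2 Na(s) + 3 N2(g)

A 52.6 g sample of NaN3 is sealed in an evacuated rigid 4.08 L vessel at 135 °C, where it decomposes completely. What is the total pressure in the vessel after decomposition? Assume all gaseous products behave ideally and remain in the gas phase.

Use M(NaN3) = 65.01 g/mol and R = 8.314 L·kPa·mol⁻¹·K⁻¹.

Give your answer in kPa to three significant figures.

1010 kPa

n(NaN3) = 52.6 / 65.01 = 0.8091 mol
n(gas produced) = (3/2) × 0.8091 = 1.214 mol
P = nRT/V = 1.214 × 8.314 × 408.15 / 4.08 = 1010 kPa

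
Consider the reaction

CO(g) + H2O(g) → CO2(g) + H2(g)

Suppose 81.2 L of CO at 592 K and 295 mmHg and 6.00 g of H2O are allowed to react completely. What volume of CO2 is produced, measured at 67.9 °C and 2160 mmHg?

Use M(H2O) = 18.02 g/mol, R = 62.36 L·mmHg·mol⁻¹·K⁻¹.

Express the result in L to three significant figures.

n(CO) = PV/RT = (295 × 81.2) / (62.36 × 592) = 0.6489 mol
n(H2O) = 6.00 / 18.02 = 0.3330 mol
For 0.6489 mol CO, stoichiometry requires (1/1) × 0.6489 = 0.6489 mol H2O; 0.3330 mol is available, so H2O is limiting.
n(CO2) = (1/1) × 0.3330 = 0.3330 mol
V(CO2) = nRT/P = 0.3330 × 62.36 × 341.05 / 2160 = 3.279 L

3.28 L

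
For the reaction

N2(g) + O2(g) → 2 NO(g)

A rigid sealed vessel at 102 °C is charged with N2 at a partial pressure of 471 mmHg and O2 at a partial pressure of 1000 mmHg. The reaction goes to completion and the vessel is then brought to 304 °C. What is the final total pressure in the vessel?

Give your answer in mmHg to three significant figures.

2260 mmHg

Because the vessel is rigid and T is held at 102 °C, work the stoichiometry in partial pressures (P_i = n_iRT/V).
P(O2) required for 471 mmHg of N2 = (1/1) × 471 = 471.0 mmHg; available 1000 mmHg, so N2 is limiting.
P(O2) remaining = 1000 − (1/1) × 471 = 529.0 mmHg
P(gaseous products) = (2)/1 × 471 = 942.0 mmHg
P_total at 102 °C = 529.0 + 942.0 = 1471 mmHg
Scaling to 304 °C: P = 1471 × 577.15/375.15 = 2263 mmHg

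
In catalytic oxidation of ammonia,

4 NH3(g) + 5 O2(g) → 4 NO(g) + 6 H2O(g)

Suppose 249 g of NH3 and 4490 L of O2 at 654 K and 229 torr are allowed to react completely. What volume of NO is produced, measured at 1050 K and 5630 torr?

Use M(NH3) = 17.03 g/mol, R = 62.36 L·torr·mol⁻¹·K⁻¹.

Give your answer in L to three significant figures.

n(NH3) = 249 / 17.03 = 14.62 mol
n(O2) = PV/RT = (229 × 4490) / (62.36 × 654) = 25.21 mol
For 14.62 mol NH3, stoichiometry requires (5/4) × 14.62 = 18.27 mol O2; 25.21 mol is available, so NH3 is limiting.
n(NO) = (4/4) × 14.62 = 14.62 mol
V(NO) = nRT/P = 14.62 × 62.36 × 1050 / 5630 = 170.0 L

170 L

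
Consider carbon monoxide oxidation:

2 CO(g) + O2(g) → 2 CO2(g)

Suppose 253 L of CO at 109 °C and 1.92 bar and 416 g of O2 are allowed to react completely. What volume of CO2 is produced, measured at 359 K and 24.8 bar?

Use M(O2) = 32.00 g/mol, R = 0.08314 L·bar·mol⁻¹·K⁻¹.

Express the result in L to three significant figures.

18.4 L

n(CO) = PV/RT = (1.92 × 253) / (0.08314 × 382.15) = 15.29 mol
n(O2) = 416 / 32.00 = 13.00 mol
For 15.29 mol CO, stoichiometry requires (1/2) × 15.29 = 7.645 mol O2; 13.00 mol is available, so CO is limiting.
n(CO2) = (2/2) × 15.29 = 15.29 mol
V(CO2) = nRT/P = 15.29 × 0.08314 × 359 / 24.8 = 18.40 L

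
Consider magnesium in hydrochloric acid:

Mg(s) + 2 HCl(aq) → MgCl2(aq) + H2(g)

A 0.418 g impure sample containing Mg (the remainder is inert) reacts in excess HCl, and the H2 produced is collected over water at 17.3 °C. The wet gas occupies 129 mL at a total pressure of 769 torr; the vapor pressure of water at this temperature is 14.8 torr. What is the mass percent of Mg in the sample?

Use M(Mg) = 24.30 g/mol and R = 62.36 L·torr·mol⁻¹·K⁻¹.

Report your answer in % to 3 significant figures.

P(H2) = 769 − 14.8 = 754.2 torr
n(H2) = PV/RT = (754.2 × 0.1290) / (62.36 × 290.45) = 0.005372 mol
n(Mg) = (1/1) × 0.005372 = 0.005372 mol
m(Mg) = 0.005372 × 24.30 = 0.1305 g
%Mg = 0.1305 / 0.418 × 100 = 31.22%

31.2 %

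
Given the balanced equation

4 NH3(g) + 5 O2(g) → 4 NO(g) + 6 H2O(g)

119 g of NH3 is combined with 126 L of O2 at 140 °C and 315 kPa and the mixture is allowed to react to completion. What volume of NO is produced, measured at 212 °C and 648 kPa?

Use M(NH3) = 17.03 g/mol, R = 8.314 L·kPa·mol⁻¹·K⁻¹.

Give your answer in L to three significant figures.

n(NH3) = 119 / 17.03 = 6.988 mol
n(O2) = PV/RT = (315 × 126) / (8.314 × 413.15) = 11.55 mol
For 6.988 mol NH3, stoichiometry requires (5/4) × 6.988 = 8.735 mol O2; 11.55 mol is available, so NH3 is limiting.
n(NO) = (4/4) × 6.988 = 6.988 mol
V(NO) = nRT/P = 6.988 × 8.314 × 485.15 / 648 = 43.50 L

43.5 L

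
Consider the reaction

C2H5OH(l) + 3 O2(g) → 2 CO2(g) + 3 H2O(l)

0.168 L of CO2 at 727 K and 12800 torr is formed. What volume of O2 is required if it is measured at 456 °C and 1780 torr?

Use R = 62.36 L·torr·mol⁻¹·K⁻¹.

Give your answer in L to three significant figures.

n(CO2) = PV/RT = (12800 × 0.168) / (62.36 × 727) = 0.04743 mol
n(O2) = (3/2) × 0.04743 = 0.07114 mol
V = nRT/P = 0.07114 × 62.36 × 729.15 / 1780 = 1.817 L

1.82 L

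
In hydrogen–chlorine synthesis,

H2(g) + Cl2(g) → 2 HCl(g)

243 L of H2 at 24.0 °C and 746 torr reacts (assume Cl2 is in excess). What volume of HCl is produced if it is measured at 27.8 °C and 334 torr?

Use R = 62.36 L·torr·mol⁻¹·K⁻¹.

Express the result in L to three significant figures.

n(H2) = PV/RT = (746 × 243) / (62.36 × 297.15) = 9.783 mol
n(HCl) = (2/1) × 9.783 = 19.57 mol
V = nRT/P = 19.57 × 62.36 × 300.95 / 334 = 1100 L

1100 L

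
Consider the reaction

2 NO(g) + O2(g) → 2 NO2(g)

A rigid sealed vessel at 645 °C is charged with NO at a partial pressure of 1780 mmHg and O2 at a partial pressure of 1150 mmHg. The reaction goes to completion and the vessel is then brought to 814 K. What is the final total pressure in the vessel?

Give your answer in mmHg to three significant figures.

1810 mmHg

Because the vessel is rigid and T is held at 645 °C, work the stoichiometry in partial pressures (P_i = n_iRT/V).
P(O2) required for 1780 mmHg of NO = (1/2) × 1780 = 890.0 mmHg; available 1150 mmHg, so NO is limiting.
P(O2) remaining = 1150 − (1/2) × 1780 = 260.0 mmHg
P(gaseous products) = (2)/2 × 1780 = 1780 mmHg
P_total at 645 °C = 260.0 + 1780 = 2040 mmHg
Scaling to 814 K: P = 2040 × 814/918.15 = 1809 mmHg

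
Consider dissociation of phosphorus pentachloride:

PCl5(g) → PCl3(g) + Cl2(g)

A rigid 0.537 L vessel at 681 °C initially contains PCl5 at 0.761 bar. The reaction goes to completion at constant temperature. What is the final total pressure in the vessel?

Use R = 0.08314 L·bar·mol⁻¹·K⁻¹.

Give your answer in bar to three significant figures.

Rigid vessel, constant T ⇒ P scales with total gas moles (1 → 2).
P_final = (2/1) × 0.761 = 1.522 bar

1.52 bar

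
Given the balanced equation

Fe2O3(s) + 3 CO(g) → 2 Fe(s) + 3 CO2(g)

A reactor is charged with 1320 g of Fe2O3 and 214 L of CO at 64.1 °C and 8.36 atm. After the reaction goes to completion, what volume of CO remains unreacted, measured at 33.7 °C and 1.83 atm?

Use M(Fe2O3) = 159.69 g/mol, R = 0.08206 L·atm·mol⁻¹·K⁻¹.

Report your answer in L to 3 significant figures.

548 L

n(Fe2O3) = 1320 / 159.69 = 8.266 mol
n(CO) = PV/RT = (8.36 × 214) / (0.08206 × 337.25) = 64.65 mol
For 8.266 mol Fe2O3, stoichiometry requires (3/1) × 8.266 = 24.80 mol CO; 64.65 mol is available, so Fe2O3 is limiting.
n(CO) consumed = (3/1) × 8.266 = 24.80 mol; remaining = 64.65 − 24.80 = 39.85 mol
V(CO) = nRT/P = 39.85 × 0.08206 × 306.85 / 1.83 = 548.3 L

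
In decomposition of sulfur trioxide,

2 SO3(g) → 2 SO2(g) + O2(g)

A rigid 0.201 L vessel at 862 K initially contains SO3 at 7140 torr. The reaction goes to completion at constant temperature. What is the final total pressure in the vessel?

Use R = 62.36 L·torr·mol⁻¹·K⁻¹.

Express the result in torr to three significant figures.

Since T and V are fixed, P_final/P_initial = n_final/n_initial = 3/2.
P_final = (3/2) × 7140 = 10710 torr

10700 torr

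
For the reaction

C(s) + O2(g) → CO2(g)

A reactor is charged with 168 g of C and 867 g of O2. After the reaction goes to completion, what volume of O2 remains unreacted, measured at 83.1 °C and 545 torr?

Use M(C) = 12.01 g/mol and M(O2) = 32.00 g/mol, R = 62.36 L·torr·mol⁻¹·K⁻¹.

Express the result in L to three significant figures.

n(C) = 168 / 12.01 = 13.99 mol
n(O2) = 867 / 32.00 = 27.09 mol
For 13.99 mol C, stoichiometry requires (1/1) × 13.99 = 13.99 mol O2; 27.09 mol is available, so C is limiting.
n(O2) consumed = (1/1) × 13.99 = 13.99 mol; remaining = 27.09 − 13.99 = 13.10 mol
V(O2) = nRT/P = 13.10 × 62.36 × 356.25 / 545 = 534.0 L

534 L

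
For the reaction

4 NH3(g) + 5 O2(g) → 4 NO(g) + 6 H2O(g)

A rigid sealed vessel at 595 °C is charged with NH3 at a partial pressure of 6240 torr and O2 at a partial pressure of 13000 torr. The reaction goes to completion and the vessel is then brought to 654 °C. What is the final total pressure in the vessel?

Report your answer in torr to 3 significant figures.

22200 torr

With V and T fixed, P_i ∝ n_i, so the mole ratios apply directly to partial pressures at 595 °C.
P(O2) required for 6240 torr of NH3 = (5/4) × 6240 = 7800 torr; available 13000 torr, so NH3 is limiting.
P(O2) remaining = 13000 − (5/4) × 6240 = 5200 torr
P(gaseous products) = (4+6)/4 × 6240 = 15600 torr
P_total at 595 °C = 5200 + 15600 = 20800 torr
Scaling to 654 °C: P = 20800 × 927.15/868.15 = 22210 torr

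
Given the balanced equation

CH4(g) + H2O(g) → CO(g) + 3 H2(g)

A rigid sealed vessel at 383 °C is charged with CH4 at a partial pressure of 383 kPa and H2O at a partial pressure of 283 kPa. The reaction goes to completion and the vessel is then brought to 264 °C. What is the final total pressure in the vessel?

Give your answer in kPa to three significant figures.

At constant V, partial pressures at 383 °C are proportional to moles, so apply stoichiometry directly to pressures.
P(H2O) required for 383 kPa of CH4 = (1/1) × 383 = 383.0 kPa; available 283 kPa, so H2O is limiting.
P(CH4) remaining = 383 − (1/1) × 283 = 100.0 kPa
P(gaseous products) = (1+3)/1 × 283 = 1132 kPa
P_total at 383 °C = 100.0 + 1132 = 1232 kPa
Scaling to 264 °C: P = 1232 × 537.15/656.15 = 1009 kPa

1010 kPa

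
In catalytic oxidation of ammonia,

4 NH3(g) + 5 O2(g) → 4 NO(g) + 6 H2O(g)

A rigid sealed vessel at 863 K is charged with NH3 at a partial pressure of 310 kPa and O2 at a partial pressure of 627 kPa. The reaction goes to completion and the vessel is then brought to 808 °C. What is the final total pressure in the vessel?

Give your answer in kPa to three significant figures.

1270 kPa

Because the vessel is rigid and T is held at 863 K, work the stoichiometry in partial pressures (P_i = n_iRT/V).
P(O2) required for 310 kPa of NH3 = (5/4) × 310 = 387.5 kPa; available 627 kPa, so NH3 is limiting.
P(O2) remaining = 627 − (5/4) × 310 = 239.5 kPa
P(gaseous products) = (4+6)/4 × 310 = 775.0 kPa
P_total at 863 K = 239.5 + 775.0 = 1014 kPa
Scaling to 808 °C: P = 1014 × 1081.15/863 = 1270 kPa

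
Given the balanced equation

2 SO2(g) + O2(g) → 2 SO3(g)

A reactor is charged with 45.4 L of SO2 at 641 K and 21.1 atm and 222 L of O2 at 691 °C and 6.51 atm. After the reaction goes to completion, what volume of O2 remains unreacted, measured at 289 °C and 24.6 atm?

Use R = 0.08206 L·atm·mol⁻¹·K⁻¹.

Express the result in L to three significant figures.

17.2 L

n(SO2) = PV/RT = (21.1 × 45.4) / (0.08206 × 641) = 18.21 mol
n(O2) = PV/RT = (6.51 × 222) / (0.08206 × 964.15) = 18.27 mol
For 18.21 mol SO2, stoichiometry requires (1/2) × 18.21 = 9.105 mol O2; 18.27 mol is available, so SO2 is limiting.
n(O2) consumed = (1/2) × 18.21 = 9.105 mol; remaining = 18.27 − 9.105 = 9.165 mol
V(O2) = nRT/P = 9.165 × 0.08206 × 562.15 / 24.6 = 17.19 L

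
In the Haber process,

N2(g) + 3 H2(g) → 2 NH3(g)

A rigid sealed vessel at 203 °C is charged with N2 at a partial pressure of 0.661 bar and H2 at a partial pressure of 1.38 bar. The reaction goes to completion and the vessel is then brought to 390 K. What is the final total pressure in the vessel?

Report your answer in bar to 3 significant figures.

0.918 bar

With V and T fixed, P_i ∝ n_i, so the mole ratios apply directly to partial pressures at 203 °C.
P(H2) required for 0.661 bar of N2 = (3/1) × 0.661 = 1.983 bar; available 1.38 bar, so H2 is limiting.
P(N2) remaining = 0.661 − (1/3) × 1.38 = 0.2010 bar
P(gaseous products) = (2)/3 × 1.38 = 0.9200 bar
P_total at 203 °C = 0.2010 + 0.9200 = 1.121 bar
Scaling to 390 K: P = 1.121 × 390/476.15 = 0.9182 bar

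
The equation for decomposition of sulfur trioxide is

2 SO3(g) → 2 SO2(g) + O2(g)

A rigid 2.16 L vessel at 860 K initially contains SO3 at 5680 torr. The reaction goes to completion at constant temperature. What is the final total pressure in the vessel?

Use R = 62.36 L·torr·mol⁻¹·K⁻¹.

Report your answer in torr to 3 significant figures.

Rigid vessel, constant T ⇒ P scales with total gas moles (2 → 3).
P_final = (3/2) × 5680 = 8520 torr

8520 torr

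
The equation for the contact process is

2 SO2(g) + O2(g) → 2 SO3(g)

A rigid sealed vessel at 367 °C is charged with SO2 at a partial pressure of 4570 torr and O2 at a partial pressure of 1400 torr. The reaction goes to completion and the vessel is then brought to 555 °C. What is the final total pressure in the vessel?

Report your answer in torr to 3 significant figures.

With V and T fixed, P_i ∝ n_i, so the mole ratios apply directly to partial pressures at 367 °C.
P(O2) required for 4570 torr of SO2 = (1/2) × 4570 = 2285 torr; available 1400 torr, so O2 is limiting.
P(SO2) remaining = 4570 − (2/1) × 1400 = 1770 torr
P(gaseous products) = (2)/1 × 1400 = 2800 torr
P_total at 367 °C = 1770 + 2800 = 4570 torr
Scaling to 555 °C: P = 4570 × 828.15/640.15 = 5912 torr

5910 torr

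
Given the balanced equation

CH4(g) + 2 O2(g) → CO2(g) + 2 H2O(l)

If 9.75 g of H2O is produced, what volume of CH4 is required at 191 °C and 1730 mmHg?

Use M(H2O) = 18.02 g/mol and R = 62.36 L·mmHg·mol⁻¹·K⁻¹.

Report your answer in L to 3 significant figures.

4.53 L

n(H2O) = 9.750 / 18.02 = 0.5411 mol
n(CH4) = (1/2) × 0.5411 = 0.2706 mol
V = nRT/P = 0.2706 × 62.36 × 464.15 / 1730 = 4.527 L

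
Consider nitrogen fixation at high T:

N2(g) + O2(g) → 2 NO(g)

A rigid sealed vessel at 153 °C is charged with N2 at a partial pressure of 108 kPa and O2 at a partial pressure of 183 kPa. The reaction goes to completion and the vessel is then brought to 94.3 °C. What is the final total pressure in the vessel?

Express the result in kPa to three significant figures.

251 kPa

At constant V, partial pressures at 153 °C are proportional to moles, so apply stoichiometry directly to pressures.
P(O2) required for 108 kPa of N2 = (1/1) × 108 = 108.0 kPa; available 183 kPa, so N2 is limiting.
P(O2) remaining = 183 − (1/1) × 108 = 75.00 kPa
P(gaseous products) = (2)/1 × 108 = 216.0 kPa
P_total at 153 °C = 75.00 + 216.0 = 291.0 kPa
Scaling to 94.3 °C: P = 291.0 × 367.45/426.15 = 250.9 kPa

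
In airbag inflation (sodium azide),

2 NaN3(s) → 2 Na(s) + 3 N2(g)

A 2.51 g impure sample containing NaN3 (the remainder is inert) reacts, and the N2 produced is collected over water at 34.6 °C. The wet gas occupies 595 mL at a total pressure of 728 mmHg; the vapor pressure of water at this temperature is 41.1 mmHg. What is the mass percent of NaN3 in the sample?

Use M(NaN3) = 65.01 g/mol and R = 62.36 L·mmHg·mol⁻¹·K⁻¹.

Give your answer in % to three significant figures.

36.8 %

P(N2) = 728 − 41.1 = 686.9 mmHg
n(N2) = PV/RT = (686.9 × 0.5950) / (62.36 × 307.75) = 0.02130 mol
n(NaN3) = (2/3) × 0.02130 = 0.01420 mol
m(NaN3) = 0.01420 × 65.01 = 0.9231 g
%NaN3 = 0.9231 / 2.51 × 100 = 36.78%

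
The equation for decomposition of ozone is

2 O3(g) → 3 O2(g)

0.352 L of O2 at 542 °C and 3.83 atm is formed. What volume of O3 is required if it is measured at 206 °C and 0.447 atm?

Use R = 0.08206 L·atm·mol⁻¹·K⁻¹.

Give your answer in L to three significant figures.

n(O2) = PV/RT = (3.83 × 0.352) / (0.08206 × 815.15) = 0.02015 mol
n(O3) = (2/3) × 0.02015 = 0.01343 mol
V = nRT/P = 0.01343 × 0.08206 × 479.15 / 0.447 = 1.181 L

1.18 L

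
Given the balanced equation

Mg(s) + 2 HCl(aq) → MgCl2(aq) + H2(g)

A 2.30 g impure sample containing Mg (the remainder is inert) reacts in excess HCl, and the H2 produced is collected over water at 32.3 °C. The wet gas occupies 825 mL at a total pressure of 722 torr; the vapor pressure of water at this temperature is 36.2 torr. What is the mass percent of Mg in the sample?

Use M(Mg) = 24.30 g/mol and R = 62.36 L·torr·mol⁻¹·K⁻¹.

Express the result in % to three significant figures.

P(H2) = 722 − 36.2 = 685.8 torr
n(H2) = PV/RT = (685.8 × 0.8250) / (62.36 × 305.45) = 0.02970 mol
n(Mg) = (1/1) × 0.02970 = 0.02970 mol
m(Mg) = 0.02970 × 24.30 = 0.7217 g
%Mg = 0.7217 / 2.30 × 100 = 31.38%

31.4 %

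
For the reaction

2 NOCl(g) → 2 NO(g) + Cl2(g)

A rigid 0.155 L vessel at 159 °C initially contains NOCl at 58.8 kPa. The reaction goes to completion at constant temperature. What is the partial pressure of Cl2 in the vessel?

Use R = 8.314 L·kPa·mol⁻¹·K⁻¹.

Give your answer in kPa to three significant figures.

29.4 kPa

n(NOCl)₀ = PV/RT = (58.8 × 0.155) / (8.314 × 432.15) = 0.002537 mol
n(Cl2) = (1/2) × 0.002537 = 0.001269 mol
P(Cl2) = nRT/V = 0.001269 × 8.314 × 432.15 / 0.155 = 29.42 kPa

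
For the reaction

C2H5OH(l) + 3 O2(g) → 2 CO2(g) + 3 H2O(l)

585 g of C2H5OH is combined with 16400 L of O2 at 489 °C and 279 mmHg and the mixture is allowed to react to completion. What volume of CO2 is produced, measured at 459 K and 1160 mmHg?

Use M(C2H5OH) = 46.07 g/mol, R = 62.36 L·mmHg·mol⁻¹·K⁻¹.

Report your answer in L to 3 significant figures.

n(C2H5OH) = 585 / 46.07 = 12.70 mol
n(O2) = PV/RT = (279 × 16400) / (62.36 × 762.15) = 96.27 mol
For 12.70 mol C2H5OH, stoichiometry requires (3/1) × 12.70 = 38.10 mol O2; 96.27 mol is available, so C2H5OH is limiting.
n(CO2) = (2/1) × 12.70 = 25.40 mol
V(CO2) = nRT/P = 25.40 × 62.36 × 459 / 1160 = 626.8 L

627 L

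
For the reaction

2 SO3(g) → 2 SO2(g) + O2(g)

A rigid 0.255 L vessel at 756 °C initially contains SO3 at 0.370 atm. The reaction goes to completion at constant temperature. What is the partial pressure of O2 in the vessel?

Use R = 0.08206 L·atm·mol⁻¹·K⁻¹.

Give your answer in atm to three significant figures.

n(SO3)₀ = PV/RT = (0.370 × 0.255) / (0.08206 × 1029.15) = 0.001117 mol
n(O2) = (1/2) × 0.001117 = 0.0005585 mol
P(O2) = nRT/V = 0.0005585 × 0.08206 × 1029.15 / 0.255 = 0.1850 atm

0.185 atm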